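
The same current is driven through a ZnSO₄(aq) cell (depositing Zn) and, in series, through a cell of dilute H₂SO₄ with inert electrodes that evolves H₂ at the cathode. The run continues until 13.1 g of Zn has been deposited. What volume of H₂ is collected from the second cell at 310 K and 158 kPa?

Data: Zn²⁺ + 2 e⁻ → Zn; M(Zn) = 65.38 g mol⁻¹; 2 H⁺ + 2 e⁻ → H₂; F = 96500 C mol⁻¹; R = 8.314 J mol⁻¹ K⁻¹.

3.27 L

n(Zn) = 13.1 / 65.38 = 0.2004 mol, so n(e⁻) = 2 × 0.2004 = 0.4007 mol.
The cells are in series, so the same 0.4007 mol of electrons passes through the second cell.
2 H⁺ + 2 e⁻ → H₂ — 2 mol e⁻ per mol H₂, so n(H₂) = 0.4007/2 = 0.2004 mol.
V = nRT/P = (0.2004 × 8.314 × 310) / (158 × 10³) = 0.00327 m³ = 3.27 L.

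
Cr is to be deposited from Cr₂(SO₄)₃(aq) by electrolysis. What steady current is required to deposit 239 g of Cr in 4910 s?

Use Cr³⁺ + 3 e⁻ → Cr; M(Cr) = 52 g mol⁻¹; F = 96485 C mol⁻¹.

271 A

n(Cr) = 239 / 52 = 4.596 mol.
n(e⁻) = 3 × 4.596 = 13.79 mol.
Q = n(e⁻)·F = 13.79 × 96485 = 1330000 C.
I = Q/t = 1330000 / 4910.0 s = 271 A.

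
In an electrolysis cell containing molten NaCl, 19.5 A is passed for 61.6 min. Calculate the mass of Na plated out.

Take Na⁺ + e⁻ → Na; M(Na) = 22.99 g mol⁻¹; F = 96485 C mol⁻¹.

Q = I·t = 19.50 A × 3696.0 s = 72070 C.
n(e⁻) = Q/F = 72070 / 96485 = 0.7470 mol.
Na⁺ + e⁻ → Na, so n(Na) = n(e⁻)/1 = 0.7470 mol.
m = n·M = 0.7470 × 22.99 = 17.2 g.

17.2 g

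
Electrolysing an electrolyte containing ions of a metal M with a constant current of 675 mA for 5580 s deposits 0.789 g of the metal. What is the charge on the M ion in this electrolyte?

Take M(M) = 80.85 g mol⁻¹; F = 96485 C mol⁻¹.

Q = I·t = 0.6750 A × 5580.0 s = 3767 C, so n(e⁻) = 3767/96485 = 0.03904 mol.
n(M) deposited = 0.789 / 80.85 = 0.009759 mol.
Electrons per atom = n(e⁻)/n(M) = 0.03904 / 0.009759 = 4.00 ≈ 4, so the ion is M⁴⁺.

+4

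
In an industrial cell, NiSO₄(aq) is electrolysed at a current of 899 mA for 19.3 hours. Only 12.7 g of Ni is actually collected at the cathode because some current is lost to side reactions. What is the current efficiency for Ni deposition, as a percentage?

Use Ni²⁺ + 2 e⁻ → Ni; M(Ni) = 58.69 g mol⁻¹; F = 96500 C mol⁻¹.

66.9 %

Q = I·t = 0.8990 × 69480 = 62460 C; n(e⁻) = 62460/96500 = 0.6473 mol.
Theoretical n(Ni) = n(e⁻)/2 = 0.3236 mol, i.e. m_theo = 0.3236 × 58.69 = 18.99 g.
Efficiency = m_actual / m_theo = 12.7 / 18.99 = 66.9 %.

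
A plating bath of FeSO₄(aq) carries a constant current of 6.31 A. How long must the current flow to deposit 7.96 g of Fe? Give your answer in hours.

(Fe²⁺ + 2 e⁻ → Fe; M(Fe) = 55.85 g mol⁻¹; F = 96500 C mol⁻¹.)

n(Fe) = m/M = 7.96 / 55.85 = 0.1425 mol.
Each Fe atom requires 2 electrons, so n(e⁻) = 2 × 0.1425 = 0.2850 mol.
Q = n(e⁻)·F = 0.2850 × 96500 = 27510 C.
t = Q/I = 27510 / 6.310 A = 4359 s = 1.21 h.

1.21 h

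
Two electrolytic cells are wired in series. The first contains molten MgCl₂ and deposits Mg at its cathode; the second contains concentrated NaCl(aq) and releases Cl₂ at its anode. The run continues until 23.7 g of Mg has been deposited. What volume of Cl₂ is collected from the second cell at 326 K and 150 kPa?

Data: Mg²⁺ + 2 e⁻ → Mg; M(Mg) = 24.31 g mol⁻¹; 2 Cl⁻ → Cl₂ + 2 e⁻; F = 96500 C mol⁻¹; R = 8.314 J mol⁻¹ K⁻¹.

17.6 L

n(Mg) = 23.7 / 24.31 = 0.9749 mol, so n(e⁻) = 2 × 0.9749 = 1.950 mol.
The cells are in series, so the same 1.950 mol of electrons passes through the second cell.
2 Cl⁻ → Cl₂ + 2 e⁻ — 2 mol e⁻ per mol Cl₂, so n(Cl₂) = 1.950/2 = 0.9749 mol.
V = nRT/P = (0.9749 × 8.314 × 326) / (150 × 10³) = 0.0176 m³ = 17.6 L.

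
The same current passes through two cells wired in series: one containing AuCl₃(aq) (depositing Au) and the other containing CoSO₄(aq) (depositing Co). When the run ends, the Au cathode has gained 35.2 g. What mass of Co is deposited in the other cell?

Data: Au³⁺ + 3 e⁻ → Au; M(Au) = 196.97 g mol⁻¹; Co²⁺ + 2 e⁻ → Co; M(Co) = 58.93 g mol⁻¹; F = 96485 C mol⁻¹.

n(Au) = 35.2 / 196.97 = 0.1787 mol.
Since Au³⁺ + 3 e⁻ → Au, n(e⁻) passed = 3 × 0.1787 = 0.5361 mol.
Cells in series carry the same charge, so the same 0.5361 mol of electrons passes through cell 2.
Co²⁺ + 2 e⁻ → Co, so n(Co) = 0.5361 / 2 = 0.2681 mol.
m(Co) = 0.2681 × 58.93 = 15.8 g.

15.8 g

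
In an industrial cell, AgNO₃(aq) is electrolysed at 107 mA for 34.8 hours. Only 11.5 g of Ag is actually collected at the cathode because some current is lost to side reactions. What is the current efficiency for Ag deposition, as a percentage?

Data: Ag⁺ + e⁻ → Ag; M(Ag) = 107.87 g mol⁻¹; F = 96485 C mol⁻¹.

76.7 %

Q = I·t = 0.1070 × 125280 = 13400 C; n(e⁻) = 13400/96485 = 0.1389 mol.
Theoretical n(Ag) = n(e⁻)/1 = 0.1389 mol, i.e. m_theo = 0.1389 × 107.87 = 14.99 g.
Efficiency = m_actual / m_theo = 11.5 / 14.99 = 76.7 %.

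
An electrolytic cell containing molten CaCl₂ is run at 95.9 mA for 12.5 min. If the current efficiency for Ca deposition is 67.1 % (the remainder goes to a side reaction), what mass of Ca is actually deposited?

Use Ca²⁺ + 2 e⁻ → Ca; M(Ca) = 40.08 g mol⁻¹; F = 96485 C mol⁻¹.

0.0100 g

Q = I·t = 0.09590 × 750.00 = 71.92 C.
n(e⁻) = 71.92/96485 = 0.0007455 mol; theoretically n(Ca) = 0.0007455/2 = 0.0003727 mol, m_theo = 0.01494 g.
At 67.1 % efficiency, m_actual = 0.671 × 0.01494 = 0.0100 g.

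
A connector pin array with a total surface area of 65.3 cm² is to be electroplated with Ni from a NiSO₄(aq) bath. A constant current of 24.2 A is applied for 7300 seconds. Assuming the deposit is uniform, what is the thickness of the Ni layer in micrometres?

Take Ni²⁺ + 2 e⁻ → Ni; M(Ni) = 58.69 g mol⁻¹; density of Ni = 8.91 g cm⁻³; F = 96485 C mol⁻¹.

923 μm

Q = I·t = 24.20 × 7300.0 = 176700 C; n(e⁻) = 1.831 mol.
n(Ni) = n(e⁻)/2 = 0.9155 mol, so m = 0.9155 × 58.69 = 53.73 g.
Volume = m/ρ = 53.73 / 8.91 = 6.030 cm³.
Thickness = V/A = 6.030 / 65.3 = 0.0923 cm = 923 μm.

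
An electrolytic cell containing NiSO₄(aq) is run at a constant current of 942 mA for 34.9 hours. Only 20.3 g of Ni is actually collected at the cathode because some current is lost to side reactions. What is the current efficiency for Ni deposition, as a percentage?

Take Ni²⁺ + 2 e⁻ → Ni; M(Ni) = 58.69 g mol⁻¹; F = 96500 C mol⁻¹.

Q = I·t = 0.9420 × 125640 = 118400 C; n(e⁻) = 118400/96500 = 1.226 mol.
Theoretical n(Ni) = n(e⁻)/2 = 0.6132 mol, i.e. m_theo = 0.6132 × 58.69 = 35.99 g.
Efficiency = m_actual / m_theo = 20.3 / 35.99 = 56.4 %.

56.4 %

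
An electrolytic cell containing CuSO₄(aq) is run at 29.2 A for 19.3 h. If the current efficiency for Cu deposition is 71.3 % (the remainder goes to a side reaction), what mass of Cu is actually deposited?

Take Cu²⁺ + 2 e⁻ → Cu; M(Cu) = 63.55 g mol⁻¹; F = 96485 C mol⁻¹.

476 g

Q = I·t = 29.20 × 69480 = 2029000 C.
n(e⁻) = 2029000/96485 = 21.03 mol; theoretically n(Cu) = 21.03/2 = 10.51 mol, m_theo = 668.1 g.
At 71.3 % efficiency, m_actual = 0.713 × 668.1 = 476 g.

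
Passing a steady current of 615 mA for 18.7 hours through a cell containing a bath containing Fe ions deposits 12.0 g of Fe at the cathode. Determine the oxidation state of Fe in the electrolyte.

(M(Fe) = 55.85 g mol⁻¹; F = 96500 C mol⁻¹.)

Q = I·t = 0.6150 A × 67320 s = 41400 C, so n(e⁻) = 41400/96500 = 0.4290 mol.
n(Fe) deposited = 12.0 / 55.85 = 0.2149 mol.
Electrons per atom = n(e⁻)/n(Fe) = 0.4290 / 0.2149 = 2.00 ≈ 2, so the ion is Fe²⁺.

+2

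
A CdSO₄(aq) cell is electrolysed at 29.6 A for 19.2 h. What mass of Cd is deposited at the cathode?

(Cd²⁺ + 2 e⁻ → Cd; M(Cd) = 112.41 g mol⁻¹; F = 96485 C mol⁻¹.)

Q = I·t = 29.60 A × 69120 s = 2046000 C.
n(e⁻) = Q/F = 2046000 / 96485 = 21.20 mol.
Cd²⁺ + 2 e⁻ → Cd, so n(Cd) = n(e⁻)/2 = 10.60 mol.
m = n·M = 10.60 × 112.41 = 1190 g.

1190 g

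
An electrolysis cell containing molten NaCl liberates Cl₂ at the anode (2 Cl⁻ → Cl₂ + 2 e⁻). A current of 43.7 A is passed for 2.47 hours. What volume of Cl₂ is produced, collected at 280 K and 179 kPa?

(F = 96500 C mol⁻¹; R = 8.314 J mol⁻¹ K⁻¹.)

26.2 L

Q = I·t = 43.70 A × 8892.0 s = 388600 C.
n(e⁻) = Q/F = 388600 / 96500 = 4.027 mol.
2 electrons are transferred per Cl₂ molecule, so n(Cl₂) = 4.027 / 2 = 2.013 mol.
V = nRT/P = (2.013 × 8.314 × 280) / (179 × 10³ Pa) = 0.0262 m³ = 26.2 L.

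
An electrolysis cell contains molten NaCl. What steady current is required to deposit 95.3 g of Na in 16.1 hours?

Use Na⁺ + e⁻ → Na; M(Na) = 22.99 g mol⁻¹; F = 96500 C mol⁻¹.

n(Na) = 95.3 / 22.99 = 4.145 mol.
n(e⁻) = 1 × 4.145 = 4.145 mol.
Q = n(e⁻)·F = 4.145 × 96500 = 400000 C.
I = Q/t = 400000 / 57960 s = 6.90 A.

6.90 A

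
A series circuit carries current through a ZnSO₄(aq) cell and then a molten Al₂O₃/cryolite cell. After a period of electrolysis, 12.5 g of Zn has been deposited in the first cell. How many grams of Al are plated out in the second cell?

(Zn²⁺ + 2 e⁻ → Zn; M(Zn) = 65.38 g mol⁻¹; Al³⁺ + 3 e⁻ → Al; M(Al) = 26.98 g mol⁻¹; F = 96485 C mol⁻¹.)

3.44 g

n(Zn) = 12.5 / 65.38 = 0.1912 mol.
Since Zn²⁺ + 2 e⁻ → Zn, n(e⁻) passed = 2 × 0.1912 = 0.3824 mol.
Cells in series carry the same charge, so the same 0.3824 mol of electrons passes through cell 2.
Al³⁺ + 3 e⁻ → Al, so n(Al) = 0.3824 / 3 = 0.1275 mol.
m(Al) = 0.1275 × 26.98 = 3.44 g.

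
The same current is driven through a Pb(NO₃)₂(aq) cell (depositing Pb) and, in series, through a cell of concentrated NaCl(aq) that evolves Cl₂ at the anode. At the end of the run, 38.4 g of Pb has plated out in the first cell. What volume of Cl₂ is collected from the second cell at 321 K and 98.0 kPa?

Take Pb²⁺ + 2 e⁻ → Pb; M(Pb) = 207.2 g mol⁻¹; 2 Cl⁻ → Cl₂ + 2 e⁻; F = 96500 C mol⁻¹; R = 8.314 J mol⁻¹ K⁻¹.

5.05 L

n(Pb) = 38.4 / 207.2 = 0.1853 mol, so n(e⁻) = 2 × 0.1853 = 0.3707 mol.
The cells are in series, so the same 0.3707 mol of electrons passes through the second cell.
2 Cl⁻ → Cl₂ + 2 e⁻ — 2 mol e⁻ per mol Cl₂, so n(Cl₂) = 0.3707/2 = 0.1853 mol.
V = nRT/P = (0.1853 × 8.314 × 321) / (98.0 × 10³) = 0.00505 m³ = 5.05 L.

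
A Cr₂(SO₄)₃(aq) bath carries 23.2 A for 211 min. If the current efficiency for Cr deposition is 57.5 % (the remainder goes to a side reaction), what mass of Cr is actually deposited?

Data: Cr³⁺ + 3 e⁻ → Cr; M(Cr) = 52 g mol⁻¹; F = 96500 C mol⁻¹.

Q = I·t = 23.20 × 12660 = 293700 C.
n(e⁻) = 293700/96500 = 3.044 mol; theoretically n(Cr) = 3.044/3 = 1.015 mol, m_theo = 52.76 g.
At 57.5 % efficiency, m_actual = 0.575 × 52.76 = 30.3 g.

30.3 g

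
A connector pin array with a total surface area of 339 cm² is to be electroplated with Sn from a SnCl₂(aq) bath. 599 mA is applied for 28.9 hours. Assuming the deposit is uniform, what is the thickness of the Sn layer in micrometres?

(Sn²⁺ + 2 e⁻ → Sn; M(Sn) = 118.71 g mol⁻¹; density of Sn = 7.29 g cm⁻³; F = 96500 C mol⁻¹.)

155 μm

Q = I·t = 0.5990 × 104040 = 62320 C; n(e⁻) = 0.6458 mol.
n(Sn) = n(e⁻)/2 = 0.3229 mol, so m = 0.3229 × 118.71 = 38.33 g.
Volume = m/ρ = 38.33 / 7.29 = 5.258 cm³.
Thickness = V/A = 5.258 / 339 = 0.0155 cm = 155 μm.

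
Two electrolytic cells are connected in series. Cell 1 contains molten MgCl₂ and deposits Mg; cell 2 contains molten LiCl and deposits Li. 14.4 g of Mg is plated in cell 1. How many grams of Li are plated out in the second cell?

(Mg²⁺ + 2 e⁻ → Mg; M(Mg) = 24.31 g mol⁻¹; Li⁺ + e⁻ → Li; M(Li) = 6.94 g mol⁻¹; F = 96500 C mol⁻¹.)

8.22 g

n(Mg) = 14.4 / 24.31 = 0.5923 mol.
Since Mg²⁺ + 2 e⁻ → Mg, n(e⁻) passed = 2 × 0.5923 = 1.185 mol.
Cells in series carry the same charge, so the same 1.185 mol of electrons passes through cell 2.
Li⁺ + e⁻ → Li, so n(Li) = 1.185 / 1 = 1.185 mol.
m(Li) = 1.185 × 6.94 = 8.22 g.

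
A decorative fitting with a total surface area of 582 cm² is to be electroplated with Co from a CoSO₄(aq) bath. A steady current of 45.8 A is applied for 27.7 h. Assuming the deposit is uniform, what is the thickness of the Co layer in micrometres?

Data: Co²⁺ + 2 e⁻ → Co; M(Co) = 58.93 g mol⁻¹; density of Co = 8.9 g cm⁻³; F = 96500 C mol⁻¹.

2690 μm

Q = I·t = 45.80 × 99720 = 4567000 C; n(e⁻) = 47.33 mol.
n(Co) = n(e⁻)/2 = 23.66 mol, so m = 23.66 × 58.93 = 1395 g.
Volume = m/ρ = 1395 / 8.9 = 156.7 cm³.
Thickness = V/A = 156.7 / 582 = 0.269 cm = 2690 μm.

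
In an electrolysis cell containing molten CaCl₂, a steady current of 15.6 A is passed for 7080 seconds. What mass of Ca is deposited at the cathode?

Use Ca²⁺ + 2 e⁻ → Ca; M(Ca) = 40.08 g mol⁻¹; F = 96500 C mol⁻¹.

22.9 g

Q = I·t = 15.60 A × 7080.0 s = 110400 C.
n(e⁻) = Q/F = 110400 / 96500 = 1.145 mol.
Ca²⁺ + 2 e⁻ → Ca, so n(Ca) = n(e⁻)/2 = 0.5723 mol.
m = n·M = 0.5723 × 40.08 = 22.9 g.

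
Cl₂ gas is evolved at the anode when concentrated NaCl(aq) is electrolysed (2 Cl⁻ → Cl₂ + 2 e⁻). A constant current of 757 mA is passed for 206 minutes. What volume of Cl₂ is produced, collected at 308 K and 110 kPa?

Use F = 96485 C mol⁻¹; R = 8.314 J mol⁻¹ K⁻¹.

Q = I·t = 0.7570 A × 12360 s = 9357 C.
n(e⁻) = Q/F = 9357 / 96485 = 0.09697 mol.
2 electrons are transferred per Cl₂ molecule, so n(Cl₂) = 0.09697 / 2 = 0.04849 mol.
V = nRT/P = (0.04849 × 8.314 × 308) / (110 × 10³ Pa) = 0.00113 m³ = 1.13 L.

1.13 L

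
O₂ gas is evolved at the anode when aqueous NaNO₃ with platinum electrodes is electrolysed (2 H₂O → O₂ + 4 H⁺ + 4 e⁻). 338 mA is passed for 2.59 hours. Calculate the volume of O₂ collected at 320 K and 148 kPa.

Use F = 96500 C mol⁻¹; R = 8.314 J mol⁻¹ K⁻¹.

Q = I·t = 0.3380 A × 9324.0 s = 3152 C.
n(e⁻) = Q/F = 3152 / 96500 = 0.03266 mol.
4 electrons are transferred per O₂ molecule, so n(O₂) = 0.03266 / 4 = 0.008165 mol.
V = nRT/P = (0.008165 × 8.314 × 320) / (148 × 10³ Pa) = 1.47 × 10⁻⁴ m³ = 0.147 L.

0.147 L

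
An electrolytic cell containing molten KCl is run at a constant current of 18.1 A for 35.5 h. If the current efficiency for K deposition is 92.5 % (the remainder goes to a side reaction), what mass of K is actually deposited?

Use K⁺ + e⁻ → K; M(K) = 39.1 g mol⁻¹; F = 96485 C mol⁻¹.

867 g

Q = I·t = 18.10 × 127800 = 2313000 C.
n(e⁻) = 2313000/96485 = 23.97 mol; theoretically n(K) = 23.97/1 = 23.97 mol, m_theo = 937.4 g.
At 92.5 % efficiency, m_actual = 0.925 × 937.4 = 867 g.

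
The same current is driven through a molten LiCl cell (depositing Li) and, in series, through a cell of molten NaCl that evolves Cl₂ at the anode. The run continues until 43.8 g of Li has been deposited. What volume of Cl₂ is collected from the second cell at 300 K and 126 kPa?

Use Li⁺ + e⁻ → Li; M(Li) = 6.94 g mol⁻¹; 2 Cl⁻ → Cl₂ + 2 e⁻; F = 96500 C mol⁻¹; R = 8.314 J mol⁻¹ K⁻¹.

n(Li) = 43.8 / 6.94 = 6.311 mol, so n(e⁻) = 1 × 6.311 = 6.311 mol.
The cells are in series, so the same 6.311 mol of electrons passes through the second cell.
2 Cl⁻ → Cl₂ + 2 e⁻ — 2 mol e⁻ per mol Cl₂, so n(Cl₂) = 6.311/2 = 3.156 mol.
V = nRT/P = (3.156 × 8.314 × 300) / (126 × 10³) = 0.0625 m³ = 62.5 L.

62.5 L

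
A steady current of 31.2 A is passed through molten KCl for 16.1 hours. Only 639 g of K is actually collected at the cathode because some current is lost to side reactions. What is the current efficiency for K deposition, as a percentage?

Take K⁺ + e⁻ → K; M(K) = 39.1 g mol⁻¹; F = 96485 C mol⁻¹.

Q = I·t = 31.20 × 57960 = 1808000 C; n(e⁻) = 1808000/96485 = 18.74 mol.
Theoretical n(K) = n(e⁻)/1 = 18.74 mol, i.e. m_theo = 18.74 × 39.1 = 732.8 g.
Efficiency = m_actual / m_theo = 639 / 732.8 = 87.2 %.

87.2 %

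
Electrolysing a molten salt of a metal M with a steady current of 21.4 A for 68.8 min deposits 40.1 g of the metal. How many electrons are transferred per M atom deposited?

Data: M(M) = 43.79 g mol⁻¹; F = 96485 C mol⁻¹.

1

Q = I·t = 21.40 A × 4128.0 s = 88340 C, so n(e⁻) = 88340/96485 = 0.9156 mol.
n(M) deposited = 40.1 / 43.79 = 0.9157 mol.
Electrons per atom = n(e⁻)/n(M) = 0.9156 / 0.9157 = 1.00 ≈ 1, so the ion is M⁺.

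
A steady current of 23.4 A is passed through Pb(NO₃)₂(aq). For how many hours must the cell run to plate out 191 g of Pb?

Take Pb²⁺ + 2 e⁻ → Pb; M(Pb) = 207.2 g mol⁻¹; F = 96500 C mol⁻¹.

n(Pb) = m/M = 191 / 207.2 = 0.9218 mol.
Each Pb atom requires 2 electrons, so n(e⁻) = 2 × 0.9218 = 1.844 mol.
Q = n(e⁻)·F = 1.844 × 96500 = 177900 C.
t = Q/I = 177900 / 23.40 A = 7603 s = 2.11 h.

2.11 h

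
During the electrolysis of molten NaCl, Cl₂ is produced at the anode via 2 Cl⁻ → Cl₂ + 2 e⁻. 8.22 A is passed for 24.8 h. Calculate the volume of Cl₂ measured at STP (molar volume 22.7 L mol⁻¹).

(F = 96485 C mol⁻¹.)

Q = I·t = 8.220 A × 89280 s = 733900 C.
n(e⁻) = Q/F = 733900 / 96485 = 7.606 mol.
2 electrons are transferred per Cl₂ molecule, so n(Cl₂) = 7.606 / 2 = 3.803 mol.
V = n × V_m = 3.803 × 22.7 = 86.3 L.

86.3 L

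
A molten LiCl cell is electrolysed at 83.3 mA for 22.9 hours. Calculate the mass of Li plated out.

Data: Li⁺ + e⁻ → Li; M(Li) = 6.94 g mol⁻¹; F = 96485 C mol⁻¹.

0.494 g

Q = I·t = 0.08330 A × 82440 s = 6867 C.
n(e⁻) = Q/F = 6867 / 96485 = 0.07117 mol.
Li⁺ + e⁻ → Li, so n(Li) = n(e⁻)/1 = 0.07117 mol.
m = n·M = 0.07117 × 6.94 = 0.494 g.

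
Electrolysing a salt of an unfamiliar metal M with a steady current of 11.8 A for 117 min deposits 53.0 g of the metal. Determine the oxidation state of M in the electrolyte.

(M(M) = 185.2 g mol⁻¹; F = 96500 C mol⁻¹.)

+3

Q = I·t = 11.80 A × 7020.0 s = 82840 C, so n(e⁻) = 82840/96500 = 0.8584 mol.
n(M) deposited = 53.0 / 185.2 = 0.2862 mol.
Electrons per atom = n(e⁻)/n(M) = 0.8584 / 0.2862 = 3.00 ≈ 3, so the ion is M³⁺.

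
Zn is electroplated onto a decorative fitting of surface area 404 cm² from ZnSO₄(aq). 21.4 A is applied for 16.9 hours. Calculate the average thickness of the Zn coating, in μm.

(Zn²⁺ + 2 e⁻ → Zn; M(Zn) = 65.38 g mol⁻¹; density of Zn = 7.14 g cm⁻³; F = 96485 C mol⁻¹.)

Q = I·t = 21.40 × 60840 = 1302000 C; n(e⁻) = 13.49 mol.
n(Zn) = n(e⁻)/2 = 6.747 mol, so m = 6.747 × 65.38 = 441.1 g.
Volume = m/ρ = 441.1 / 7.14 = 61.78 cm³.
Thickness = V/A = 61.78 / 404 = 0.153 cm = 1530 μm.

1530 μm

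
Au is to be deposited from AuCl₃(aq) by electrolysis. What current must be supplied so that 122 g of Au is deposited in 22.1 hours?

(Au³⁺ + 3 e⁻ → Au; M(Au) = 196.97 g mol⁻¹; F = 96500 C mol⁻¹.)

2.25 A

n(Au) = 122 / 196.97 = 0.6194 mol.
n(e⁻) = 3 × 0.6194 = 1.858 mol.
Q = n(e⁻)·F = 1.858 × 96500 = 179300 C.
I = Q/t = 179300 / 79560 s = 2.25 A.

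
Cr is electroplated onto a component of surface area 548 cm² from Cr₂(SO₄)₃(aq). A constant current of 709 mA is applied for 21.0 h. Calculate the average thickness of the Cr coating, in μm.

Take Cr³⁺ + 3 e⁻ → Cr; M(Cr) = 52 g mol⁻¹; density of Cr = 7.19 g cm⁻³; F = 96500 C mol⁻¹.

24.4 μm

Q = I·t = 0.7090 × 75600 = 53600 C; n(e⁻) = 0.5554 mol.
n(Cr) = n(e⁻)/3 = 0.1851 mol, so m = 0.1851 × 52 = 9.628 g.
Volume = m/ρ = 9.628 / 7.19 = 1.339 cm³.
Thickness = V/A = 1.339 / 548 = 0.00244 cm = 24.4 μm.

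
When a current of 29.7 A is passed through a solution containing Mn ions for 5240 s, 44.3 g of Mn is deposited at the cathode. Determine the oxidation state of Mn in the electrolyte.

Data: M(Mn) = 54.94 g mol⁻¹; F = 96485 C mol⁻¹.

+2

Q = I·t = 29.70 A × 5240.0 s = 155600 C, so n(e⁻) = 155600/96485 = 1.613 mol.
n(Mn) deposited = 44.3 / 54.94 = 0.8063 mol.
Electrons per atom = n(e⁻)/n(Mn) = 1.613 / 0.8063 = 2.00 ≈ 2, so the ion is Mn²⁺.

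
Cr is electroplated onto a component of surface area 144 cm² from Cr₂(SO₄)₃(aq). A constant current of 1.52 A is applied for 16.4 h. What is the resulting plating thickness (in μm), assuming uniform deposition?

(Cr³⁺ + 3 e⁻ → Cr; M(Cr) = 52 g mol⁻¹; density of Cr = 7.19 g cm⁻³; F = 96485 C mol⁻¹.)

156 μm

Q = I·t = 1.520 × 59040 = 89740 C; n(e⁻) = 0.9301 mol.
n(Cr) = n(e⁻)/3 = 0.3100 mol, so m = 0.3100 × 52 = 16.12 g.
Volume = m/ρ = 16.12 / 7.19 = 2.242 cm³.
Thickness = V/A = 2.242 / 144 = 0.0156 cm = 156 μm.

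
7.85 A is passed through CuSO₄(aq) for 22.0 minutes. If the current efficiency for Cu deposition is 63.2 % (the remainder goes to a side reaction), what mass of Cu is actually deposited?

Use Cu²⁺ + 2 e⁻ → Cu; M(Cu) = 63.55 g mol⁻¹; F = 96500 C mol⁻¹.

Q = I·t = 7.850 × 1320.0 = 10360 C.
n(e⁻) = 10360/96500 = 0.1074 mol; theoretically n(Cu) = 0.1074/2 = 0.05369 mol, m_theo = 3.412 g.
At 63.2 % efficiency, m_actual = 0.632 × 3.412 = 2.16 g.

2.16 g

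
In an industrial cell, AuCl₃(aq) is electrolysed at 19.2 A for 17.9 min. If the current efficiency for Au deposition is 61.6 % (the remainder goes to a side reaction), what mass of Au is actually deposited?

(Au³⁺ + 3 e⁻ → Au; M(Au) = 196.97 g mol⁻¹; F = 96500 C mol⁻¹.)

Q = I·t = 19.20 × 1074.0 = 20620 C.
n(e⁻) = 20620/96500 = 0.2137 mol; theoretically n(Au) = 0.2137/3 = 0.07123 mol, m_theo = 14.03 g.
At 61.6 % efficiency, m_actual = 0.616 × 14.03 = 8.64 g.

8.64 g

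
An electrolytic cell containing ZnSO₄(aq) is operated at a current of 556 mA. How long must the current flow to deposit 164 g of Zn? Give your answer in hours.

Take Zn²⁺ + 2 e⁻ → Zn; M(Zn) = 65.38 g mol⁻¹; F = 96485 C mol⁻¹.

n(Zn) = m/M = 164 / 65.38 = 2.508 mol.
Each Zn atom requires 2 electrons, so n(e⁻) = 2 × 2.508 = 5.017 mol.
Q = n(e⁻)·F = 5.017 × 96485 = 484000 C.
t = Q/I = 484000 / 0.5560 A = 870600 s = 242 h.

242 h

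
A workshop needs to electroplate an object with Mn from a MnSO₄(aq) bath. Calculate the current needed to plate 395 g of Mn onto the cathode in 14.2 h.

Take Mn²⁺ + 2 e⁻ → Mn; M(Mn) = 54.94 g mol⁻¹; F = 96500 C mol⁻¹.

27.1 A

n(Mn) = 395 / 54.94 = 7.190 mol.
n(e⁻) = 2 × 7.190 = 14.38 mol.
Q = n(e⁻)·F = 14.38 × 96500 = 1388000 C.
I = Q/t = 1388000 / 51120 s = 27.1 A.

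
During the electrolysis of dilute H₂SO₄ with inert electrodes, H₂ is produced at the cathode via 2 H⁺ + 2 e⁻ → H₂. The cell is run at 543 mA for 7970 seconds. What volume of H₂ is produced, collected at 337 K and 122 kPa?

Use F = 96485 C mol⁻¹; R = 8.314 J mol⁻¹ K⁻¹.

0.515 L

Q = I·t = 0.5430 A × 7970.0 s = 4328 C.
n(e⁻) = Q/F = 4328 / 96485 = 0.04485 mol.
2 electrons are transferred per H₂ molecule, so n(H₂) = 0.04485 / 2 = 0.02243 mol.
V = nRT/P = (0.02243 × 8.314 × 337) / (122 × 10³ Pa) = 5.15 × 10⁻⁴ m³ = 0.515 L.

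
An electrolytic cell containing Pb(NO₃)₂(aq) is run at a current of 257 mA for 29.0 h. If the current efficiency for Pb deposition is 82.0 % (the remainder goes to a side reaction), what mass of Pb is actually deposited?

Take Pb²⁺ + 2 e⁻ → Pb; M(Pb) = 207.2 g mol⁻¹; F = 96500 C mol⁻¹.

Q = I·t = 0.2570 × 104400 = 26830 C.
n(e⁻) = 26830/96500 = 0.2780 mol; theoretically n(Pb) = 0.2780/2 = 0.1390 mol, m_theo = 28.80 g.
At 82.0 % efficiency, m_actual = 0.820 × 28.80 = 23.6 g.

23.6 g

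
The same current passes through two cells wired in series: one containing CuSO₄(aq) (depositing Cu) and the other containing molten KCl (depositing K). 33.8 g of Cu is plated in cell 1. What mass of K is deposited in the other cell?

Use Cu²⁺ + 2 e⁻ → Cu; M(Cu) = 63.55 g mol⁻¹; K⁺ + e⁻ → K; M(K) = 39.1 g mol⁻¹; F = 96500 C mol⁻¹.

41.6 g

n(Cu) = 33.8 / 63.55 = 0.5319 mol.
Since Cu²⁺ + 2 e⁻ → Cu, n(e⁻) passed = 2 × 0.5319 = 1.064 mol.
Cells in series carry the same charge, so the same 1.064 mol of electrons passes through cell 2.
K⁺ + e⁻ → K, so n(K) = 1.064 / 1 = 1.064 mol.
m(K) = 1.064 × 39.1 = 41.6 g.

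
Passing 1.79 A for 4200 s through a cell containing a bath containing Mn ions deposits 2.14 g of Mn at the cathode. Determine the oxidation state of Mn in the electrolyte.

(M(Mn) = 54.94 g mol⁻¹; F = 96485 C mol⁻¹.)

+2

Q = I·t = 1.790 A × 4200.0 s = 7518 C, so n(e⁻) = 7518/96485 = 0.07792 mol.
n(Mn) deposited = 2.14 / 54.94 = 0.03895 mol.
Electrons per atom = n(e⁻)/n(Mn) = 0.07792 / 0.03895 = 2.00 ≈ 2, so the ion is Mn²⁺.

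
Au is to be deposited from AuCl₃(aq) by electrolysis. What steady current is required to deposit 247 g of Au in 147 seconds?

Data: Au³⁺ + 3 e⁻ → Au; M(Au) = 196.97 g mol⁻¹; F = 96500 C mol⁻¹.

n(Au) = 247 / 196.97 = 1.254 mol.
n(e⁻) = 3 × 1.254 = 3.762 mol.
Q = n(e⁻)·F = 3.762 × 96500 = 363000 C.
I = Q/t = 363000 / 147.00 s = 2470 A.

2470 A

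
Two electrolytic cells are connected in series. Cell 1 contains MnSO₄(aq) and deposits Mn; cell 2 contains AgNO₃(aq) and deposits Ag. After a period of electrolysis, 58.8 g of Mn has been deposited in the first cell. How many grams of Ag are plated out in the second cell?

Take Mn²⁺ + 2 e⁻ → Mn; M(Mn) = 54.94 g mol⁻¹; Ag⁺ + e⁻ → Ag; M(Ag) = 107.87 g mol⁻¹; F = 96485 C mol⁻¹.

n(Mn) = 58.8 / 54.94 = 1.070 mol.
Since Mn²⁺ + 2 e⁻ → Mn, n(e⁻) passed = 2 × 1.070 = 2.141 mol.
Cells in series carry the same charge, so the same 2.141 mol of electrons passes through cell 2.
Ag⁺ + e⁻ → Ag, so n(Ag) = 2.141 / 1 = 2.141 mol.
m(Ag) = 2.141 × 107.87 = 231 g.

231 g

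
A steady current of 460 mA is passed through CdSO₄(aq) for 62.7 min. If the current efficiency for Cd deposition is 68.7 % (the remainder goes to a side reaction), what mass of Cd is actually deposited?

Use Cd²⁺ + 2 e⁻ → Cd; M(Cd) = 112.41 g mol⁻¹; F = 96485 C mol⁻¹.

0.693 g

Q = I·t = 0.4600 × 3762.0 = 1731 C.
n(e⁻) = 1731/96485 = 0.01794 mol; theoretically n(Cd) = 0.01794/2 = 0.008968 mol, m_theo = 1.008 g.
At 68.7 % efficiency, m_actual = 0.687 × 1.008 = 0.693 g.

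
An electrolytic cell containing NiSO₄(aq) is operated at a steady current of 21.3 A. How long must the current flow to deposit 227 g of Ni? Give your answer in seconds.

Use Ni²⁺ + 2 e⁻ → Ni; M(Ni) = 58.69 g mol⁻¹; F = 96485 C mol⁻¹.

35000 s

n(Ni) = m/M = 227 / 58.69 = 3.868 mol.
Each Ni atom requires 2 electrons, so n(e⁻) = 2 × 3.868 = 7.736 mol.
Q = n(e⁻)·F = 7.736 × 96485 = 746400 C.
t = Q/I = 746400 / 21.30 A = 35040 s.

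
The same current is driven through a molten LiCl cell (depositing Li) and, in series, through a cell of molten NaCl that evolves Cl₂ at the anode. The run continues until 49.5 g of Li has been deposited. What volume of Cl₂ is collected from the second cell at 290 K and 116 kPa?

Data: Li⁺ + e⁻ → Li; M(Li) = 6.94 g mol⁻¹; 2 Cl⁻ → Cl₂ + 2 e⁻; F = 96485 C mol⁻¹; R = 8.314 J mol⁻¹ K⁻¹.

n(Li) = 49.5 / 6.94 = 7.133 mol, so n(e⁻) = 1 × 7.133 = 7.133 mol.
The cells are in series, so the same 7.133 mol of electrons passes through the second cell.
2 Cl⁻ → Cl₂ + 2 e⁻ — 2 mol e⁻ per mol Cl₂, so n(Cl₂) = 7.133/2 = 3.566 mol.
V = nRT/P = (3.566 × 8.314 × 290) / (116 × 10³) = 0.0741 m³ = 74.1 L.

74.1 L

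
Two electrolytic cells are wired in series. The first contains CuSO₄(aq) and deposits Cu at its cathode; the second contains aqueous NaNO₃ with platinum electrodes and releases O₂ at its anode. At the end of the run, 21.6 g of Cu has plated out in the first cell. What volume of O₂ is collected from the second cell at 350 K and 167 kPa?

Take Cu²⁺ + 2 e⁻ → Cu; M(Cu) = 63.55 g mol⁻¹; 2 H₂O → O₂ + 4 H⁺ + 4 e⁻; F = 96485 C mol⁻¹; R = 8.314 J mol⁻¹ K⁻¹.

n(Cu) = 21.6 / 63.55 = 0.3399 mol, so n(e⁻) = 2 × 0.3399 = 0.6798 mol.
The cells are in series, so the same 0.6798 mol of electrons passes through the second cell.
2 H₂O → O₂ + 4 H⁺ + 4 e⁻ — 4 mol e⁻ per mol O₂, so n(O₂) = 0.6798/4 = 0.1699 mol.
V = nRT/P = (0.1699 × 8.314 × 350) / (167 × 10³) = 0.00296 m³ = 2.96 L.

2.96 L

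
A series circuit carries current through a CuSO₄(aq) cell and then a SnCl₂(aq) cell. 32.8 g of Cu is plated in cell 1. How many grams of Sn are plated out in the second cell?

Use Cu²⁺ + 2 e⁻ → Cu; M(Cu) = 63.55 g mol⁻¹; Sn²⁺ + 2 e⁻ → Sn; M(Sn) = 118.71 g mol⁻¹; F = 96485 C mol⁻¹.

n(Cu) = 32.8 / 63.55 = 0.5161 mol.
Since Cu²⁺ + 2 e⁻ → Cu, n(e⁻) passed = 2 × 0.5161 = 1.032 mol.
Cells in series carry the same charge, so the same 1.032 mol of electrons passes through cell 2.
Sn²⁺ + 2 e⁻ → Sn, so n(Sn) = 1.032 / 2 = 0.5161 mol.
m(Sn) = 0.5161 × 118.71 = 61.3 g.

61.3 g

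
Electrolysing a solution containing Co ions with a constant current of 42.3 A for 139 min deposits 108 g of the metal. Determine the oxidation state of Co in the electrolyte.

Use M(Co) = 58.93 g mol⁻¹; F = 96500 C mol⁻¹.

+2

Q = I·t = 42.30 A × 8340.0 s = 352800 C, so n(e⁻) = 352800/96500 = 3.656 mol.
n(Co) deposited = 108 / 58.93 = 1.833 mol.
Electrons per atom = n(e⁻)/n(Co) = 3.656 / 1.833 = 1.99 ≈ 2, so the ion is Co²⁺.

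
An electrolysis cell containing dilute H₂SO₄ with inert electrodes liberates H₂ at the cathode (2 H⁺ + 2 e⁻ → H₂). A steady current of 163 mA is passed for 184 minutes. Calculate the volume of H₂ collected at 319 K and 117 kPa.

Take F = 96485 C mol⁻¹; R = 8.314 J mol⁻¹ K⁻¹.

Q = I·t = 0.1630 A × 11040 s = 1800 C.
n(e⁻) = Q/F = 1800 / 96485 = 0.01865 mol.
2 electrons are transferred per H₂ molecule, so n(H₂) = 0.01865 / 2 = 0.009325 mol.
V = nRT/P = (0.009325 × 8.314 × 319) / (117 × 10³ Pa) = 2.11 × 10⁻⁴ m³ = 0.211 L.

0.211 L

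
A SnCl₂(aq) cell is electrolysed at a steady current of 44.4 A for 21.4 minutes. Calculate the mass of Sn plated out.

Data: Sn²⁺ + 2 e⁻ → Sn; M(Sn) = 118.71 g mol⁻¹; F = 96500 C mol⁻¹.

Q = I·t = 44.40 A × 1284.0 s = 57010 C.
n(e⁻) = Q/F = 57010 / 96500 = 0.5908 mol.
Sn²⁺ + 2 e⁻ → Sn, so n(Sn) = n(e⁻)/2 = 0.2954 mol.
m = n·M = 0.2954 × 118.71 = 35.1 g.

35.1 g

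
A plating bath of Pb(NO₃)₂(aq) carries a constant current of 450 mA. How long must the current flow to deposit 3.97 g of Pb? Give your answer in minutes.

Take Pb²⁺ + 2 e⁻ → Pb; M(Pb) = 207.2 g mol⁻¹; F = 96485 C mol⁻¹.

n(Pb) = m/M = 3.97 / 207.2 = 0.01916 mol.
Each Pb atom requires 2 electrons, so n(e⁻) = 2 × 0.01916 = 0.03832 mol.
Q = n(e⁻)·F = 0.03832 × 96485 = 3697 C.
t = Q/I = 3697 / 0.4500 A = 8216 s = 137 min.

137 min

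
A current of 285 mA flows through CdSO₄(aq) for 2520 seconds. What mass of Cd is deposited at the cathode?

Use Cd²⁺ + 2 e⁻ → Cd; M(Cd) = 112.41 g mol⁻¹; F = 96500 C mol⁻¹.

0.418 g

Q = I·t = 0.2850 A × 2520.0 s = 718.2 C.
n(e⁻) = Q/F = 718.2 / 96500 = 0.007442 mol.
Cd²⁺ + 2 e⁻ → Cd, so n(Cd) = n(e⁻)/2 = 0.003721 mol.
m = n·M = 0.003721 × 112.41 = 0.418 g.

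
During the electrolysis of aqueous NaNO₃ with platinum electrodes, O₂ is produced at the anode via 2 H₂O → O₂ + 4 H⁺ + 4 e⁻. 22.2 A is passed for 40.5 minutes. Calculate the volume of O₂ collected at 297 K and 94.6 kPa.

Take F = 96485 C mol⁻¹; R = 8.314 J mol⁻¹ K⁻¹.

Q = I·t = 22.20 A × 2430.0 s = 53950 C.
n(e⁻) = Q/F = 53950 / 96485 = 0.5591 mol.
4 electrons are transferred per O₂ molecule, so n(O₂) = 0.5591 / 4 = 0.1398 mol.
V = nRT/P = (0.1398 × 8.314 × 297) / (94.6 × 10³ Pa) = 0.00365 m³ = 3.65 L.

3.65 L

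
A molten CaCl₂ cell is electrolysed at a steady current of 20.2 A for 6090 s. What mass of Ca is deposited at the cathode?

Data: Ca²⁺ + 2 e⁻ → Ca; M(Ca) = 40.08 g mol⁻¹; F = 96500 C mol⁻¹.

Q = I·t = 20.20 A × 6090.0 s = 123000 C.
n(e⁻) = Q/F = 123000 / 96500 = 1.275 mol.
Ca²⁺ + 2 e⁻ → Ca, so n(Ca) = n(e⁻)/2 = 0.6374 mol.
m = n·M = 0.6374 × 40.08 = 25.5 g.

25.5 g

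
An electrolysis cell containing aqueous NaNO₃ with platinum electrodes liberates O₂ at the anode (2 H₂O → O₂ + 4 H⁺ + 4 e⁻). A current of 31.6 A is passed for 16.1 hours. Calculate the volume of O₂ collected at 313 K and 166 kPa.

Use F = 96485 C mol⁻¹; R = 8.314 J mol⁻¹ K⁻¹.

74.4 L

Q = I·t = 31.60 A × 57960 s = 1832000 C.
n(e⁻) = Q/F = 1832000 / 96485 = 18.98 mol.
4 electrons are transferred per O₂ molecule, so n(O₂) = 18.98 / 4 = 4.746 mol.
V = nRT/P = (4.746 × 8.314 × 313) / (166 × 10³ Pa) = 0.0744 m³ = 74.4 L.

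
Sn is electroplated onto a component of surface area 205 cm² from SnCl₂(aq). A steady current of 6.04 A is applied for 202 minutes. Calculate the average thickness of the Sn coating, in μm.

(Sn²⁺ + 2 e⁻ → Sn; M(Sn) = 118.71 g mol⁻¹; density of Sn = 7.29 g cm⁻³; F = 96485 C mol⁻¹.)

301 μm

Q = I·t = 6.040 × 12120 = 73200 C; n(e⁻) = 0.7587 mol.
n(Sn) = n(e⁻)/2 = 0.3794 mol, so m = 0.3794 × 118.71 = 45.03 g.
Volume = m/ρ = 45.03 / 7.29 = 6.177 cm³.
Thickness = V/A = 6.177 / 205 = 0.0301 cm = 301 μm.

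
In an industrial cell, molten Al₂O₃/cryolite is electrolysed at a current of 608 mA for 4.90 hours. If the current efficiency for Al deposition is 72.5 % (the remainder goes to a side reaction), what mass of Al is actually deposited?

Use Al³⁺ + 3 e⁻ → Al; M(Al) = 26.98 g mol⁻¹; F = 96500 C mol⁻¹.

0.725 g

Q = I·t = 0.6080 × 17640 = 10730 C.
n(e⁻) = 10730/96500 = 0.1111 mol; theoretically n(Al) = 0.1111/3 = 0.03705 mol, m_theo = 0.9995 g.
At 72.5 % efficiency, m_actual = 0.725 × 0.9995 = 0.725 g.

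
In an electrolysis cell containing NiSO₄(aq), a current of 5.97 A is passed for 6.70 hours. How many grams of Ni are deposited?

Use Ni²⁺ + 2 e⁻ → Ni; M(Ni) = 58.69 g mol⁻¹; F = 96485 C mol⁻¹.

43.8 g

Q = I·t = 5.970 A × 24120 s = 144000 C.
n(e⁻) = Q/F = 144000 / 96485 = 1.492 mol.
Ni²⁺ + 2 e⁻ → Ni, so n(Ni) = n(e⁻)/2 = 0.7462 mol.
m = n·M = 0.7462 × 58.69 = 43.8 g.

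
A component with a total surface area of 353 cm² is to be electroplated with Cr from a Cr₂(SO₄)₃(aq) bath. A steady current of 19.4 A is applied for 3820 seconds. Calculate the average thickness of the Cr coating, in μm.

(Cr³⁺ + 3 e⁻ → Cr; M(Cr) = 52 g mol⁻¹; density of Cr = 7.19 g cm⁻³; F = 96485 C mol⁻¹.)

52.5 μm

Q = I·t = 19.40 × 3820.0 = 74110 C; n(e⁻) = 0.7681 mol.
n(Cr) = n(e⁻)/3 = 0.2560 mol, so m = 0.2560 × 52 = 13.31 g.
Volume = m/ρ = 13.31 / 7.19 = 1.852 cm³.
Thickness = V/A = 1.852 / 353 = 0.00525 cm = 52.5 μm.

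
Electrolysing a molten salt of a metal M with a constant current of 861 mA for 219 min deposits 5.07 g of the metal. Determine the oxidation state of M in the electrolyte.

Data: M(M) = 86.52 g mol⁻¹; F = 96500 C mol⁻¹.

Q = I·t = 0.8610 A × 13140 s = 11310 C, so n(e⁻) = 11310/96500 = 0.1172 mol.
n(M) deposited = 5.07 / 86.52 = 0.05860 mol.
Electrons per atom = n(e⁻)/n(M) = 0.1172 / 0.05860 = 2.00 ≈ 2, so the ion is M²⁺.

+2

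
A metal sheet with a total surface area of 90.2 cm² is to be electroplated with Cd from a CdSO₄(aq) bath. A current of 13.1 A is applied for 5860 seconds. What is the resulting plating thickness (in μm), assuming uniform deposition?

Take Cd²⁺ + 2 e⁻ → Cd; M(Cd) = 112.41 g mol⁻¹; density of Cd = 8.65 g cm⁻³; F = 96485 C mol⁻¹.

Q = I·t = 13.10 × 5860.0 = 76770 C; n(e⁻) = 0.7956 mol.
n(Cd) = n(e⁻)/2 = 0.3978 mol, so m = 0.3978 × 112.41 = 44.72 g.
Volume = m/ρ = 44.72 / 8.65 = 5.170 cm³.
Thickness = V/A = 5.170 / 90.2 = 0.0573 cm = 573 μm.

573 μm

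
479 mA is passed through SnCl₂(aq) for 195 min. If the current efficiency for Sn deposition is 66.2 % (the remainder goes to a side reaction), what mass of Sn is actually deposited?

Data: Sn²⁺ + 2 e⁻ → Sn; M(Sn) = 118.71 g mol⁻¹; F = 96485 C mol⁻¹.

2.28 g

Q = I·t = 0.4790 × 11700 = 5604 C.
n(e⁻) = 5604/96485 = 0.05808 mol; theoretically n(Sn) = 0.05808/2 = 0.02904 mol, m_theo = 3.448 g.
At 66.2 % efficiency, m_actual = 0.662 × 3.448 = 2.28 g.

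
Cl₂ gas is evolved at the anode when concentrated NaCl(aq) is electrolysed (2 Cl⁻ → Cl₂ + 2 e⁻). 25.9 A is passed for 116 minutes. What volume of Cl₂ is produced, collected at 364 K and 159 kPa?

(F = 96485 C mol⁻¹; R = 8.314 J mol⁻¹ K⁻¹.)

Q = I·t = 25.90 A × 6960.0 s = 180300 C.
n(e⁻) = Q/F = 180300 / 96485 = 1.868 mol.
2 electrons are transferred per Cl₂ molecule, so n(Cl₂) = 1.868 / 2 = 0.9342 mol.
V = nRT/P = (0.9342 × 8.314 × 364) / (159 × 10³ Pa) = 0.0178 m³ = 17.8 L.

17.8 L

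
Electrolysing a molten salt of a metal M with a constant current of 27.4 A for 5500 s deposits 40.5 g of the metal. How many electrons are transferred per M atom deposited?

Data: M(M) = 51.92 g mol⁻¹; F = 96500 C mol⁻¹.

Q = I·t = 27.40 A × 5500.0 s = 150700 C, so n(e⁻) = 150700/96500 = 1.562 mol.
n(M) deposited = 40.5 / 51.92 = 0.7800 mol.
Electrons per atom = n(e⁻)/n(M) = 1.562 / 0.7800 = 2.00 ≈ 2, so the ion is M²⁺.

2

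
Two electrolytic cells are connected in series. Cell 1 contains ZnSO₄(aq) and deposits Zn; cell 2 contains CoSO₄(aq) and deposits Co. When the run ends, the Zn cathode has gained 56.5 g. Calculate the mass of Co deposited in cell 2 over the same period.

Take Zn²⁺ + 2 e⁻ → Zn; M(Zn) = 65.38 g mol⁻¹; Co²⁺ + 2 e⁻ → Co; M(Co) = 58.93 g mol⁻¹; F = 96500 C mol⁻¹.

50.9 g

n(Zn) = 56.5 / 65.38 = 0.8642 mol.
Since Zn²⁺ + 2 e⁻ → Zn, n(e⁻) passed = 2 × 0.8642 = 1.728 mol.
Cells in series carry the same charge, so the same 1.728 mol of electrons passes through cell 2.
Co²⁺ + 2 e⁻ → Co, so n(Co) = 1.728 / 2 = 0.8642 mol.
m(Co) = 0.8642 × 58.93 = 50.9 g.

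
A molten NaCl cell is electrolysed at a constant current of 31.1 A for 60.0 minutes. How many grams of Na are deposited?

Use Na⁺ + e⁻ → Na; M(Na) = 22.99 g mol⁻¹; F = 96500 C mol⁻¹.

26.7 g

Q = I·t = 31.10 A × 3600.0 s = 112000 C.
n(e⁻) = Q/F = 112000 / 96500 = 1.160 mol.
Na⁺ + e⁻ → Na, so n(Na) = n(e⁻)/1 = 1.160 mol.
m = n·M = 1.160 × 22.99 = 26.7 g.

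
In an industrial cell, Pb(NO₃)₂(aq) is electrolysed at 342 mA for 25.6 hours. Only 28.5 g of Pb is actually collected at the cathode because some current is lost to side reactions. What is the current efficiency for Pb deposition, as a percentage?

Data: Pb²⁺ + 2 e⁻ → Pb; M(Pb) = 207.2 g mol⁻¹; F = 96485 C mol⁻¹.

84.2 %

Q = I·t = 0.3420 × 92160 = 31520 C; n(e⁻) = 31520/96485 = 0.3267 mol.
Theoretical n(Pb) = n(e⁻)/2 = 0.1633 mol, i.e. m_theo = 0.1633 × 207.2 = 33.84 g.
Efficiency = m_actual / m_theo = 28.5 / 33.84 = 84.2 %.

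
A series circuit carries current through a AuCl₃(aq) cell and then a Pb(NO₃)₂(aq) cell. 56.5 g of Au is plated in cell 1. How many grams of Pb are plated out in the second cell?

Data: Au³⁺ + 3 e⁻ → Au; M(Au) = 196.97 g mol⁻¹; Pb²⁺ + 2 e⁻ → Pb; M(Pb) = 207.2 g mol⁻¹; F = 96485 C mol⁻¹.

89.2 g

n(Au) = 56.5 / 196.97 = 0.2868 mol.
Since Au³⁺ + 3 e⁻ → Au, n(e⁻) passed = 3 × 0.2868 = 0.8605 mol.
Cells in series carry the same charge, so the same 0.8605 mol of electrons passes through cell 2.
Pb²⁺ + 2 e⁻ → Pb, so n(Pb) = 0.8605 / 2 = 0.4303 mol.
m(Pb) = 0.4303 × 207.2 = 89.2 g.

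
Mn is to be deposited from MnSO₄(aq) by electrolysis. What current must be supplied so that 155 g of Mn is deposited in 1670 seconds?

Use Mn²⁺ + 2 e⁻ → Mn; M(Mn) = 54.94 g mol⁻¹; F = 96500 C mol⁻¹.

n(Mn) = 155 / 54.94 = 2.821 mol.
n(e⁻) = 2 × 2.821 = 5.643 mol.
Q = n(e⁻)·F = 5.643 × 96500 = 544500 C.
I = Q/t = 544500 / 1670.0 s = 326 A.

326 A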